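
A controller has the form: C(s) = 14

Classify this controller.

This is a Proportional (P) controller.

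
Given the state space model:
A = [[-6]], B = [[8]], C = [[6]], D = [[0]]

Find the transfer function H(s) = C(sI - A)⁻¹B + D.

(sI - A)⁻¹ = 1/(s + 6). H(s) = 6 × 8/(s + 6) + 0 = 48/(s + 6).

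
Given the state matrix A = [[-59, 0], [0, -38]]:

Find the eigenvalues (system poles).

For diagonal matrix, eigenvalues are diagonal entries: λ₁ = -59, λ₂ = -38.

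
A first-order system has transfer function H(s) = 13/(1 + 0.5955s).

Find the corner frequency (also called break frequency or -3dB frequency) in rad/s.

Corner frequency = 1/τ = 1/0.5955 = 1.679 rad/s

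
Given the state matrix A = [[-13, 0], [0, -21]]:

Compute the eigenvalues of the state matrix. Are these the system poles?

For diagonal matrix, eigenvalues are diagonal entries: λ₁ = -13, λ₂ = -21. Eigenvalues of A = system poles.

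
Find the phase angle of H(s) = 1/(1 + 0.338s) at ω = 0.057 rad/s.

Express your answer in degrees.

Phase = -arctan(ωτ) = -arctan(0.057 × 0.338) = -1.1°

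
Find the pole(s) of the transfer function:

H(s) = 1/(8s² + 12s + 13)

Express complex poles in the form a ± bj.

Discriminant = 12² - 4×8×13 = 144 - 416 = -272 < 0, so the poles are a complex conjugate pair s = (-12 ± j√272)/(2×8). Real part = -12/(2×8) = -12/16 = -0.75; imaginary part = ±√272/(2×8) ≈ 1.0308. Poles: s = -0.75 ± 1.0308j.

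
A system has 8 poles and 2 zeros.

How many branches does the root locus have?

Root locus has n branches where n = number of poles = 8.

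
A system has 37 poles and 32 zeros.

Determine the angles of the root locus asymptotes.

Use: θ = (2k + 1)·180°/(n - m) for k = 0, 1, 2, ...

n - m = 37 - 32 = 5. Angles: θk = (2k + 1)·180°/5 = 36°, 108°, 180°, 252°, 324°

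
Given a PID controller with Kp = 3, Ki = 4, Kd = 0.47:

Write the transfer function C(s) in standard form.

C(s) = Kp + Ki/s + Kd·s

Substituting values: C(s) = 3 + 4/s + 0.47s = (0.47s² + 3s + 4)/s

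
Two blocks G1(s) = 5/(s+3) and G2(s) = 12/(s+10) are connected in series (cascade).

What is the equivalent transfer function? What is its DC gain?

Series: multiply transfer functions. G_eq = 5/(s+3) × 12/(s+10) = 60/((s+3)(s+10)). DC gain = 60/(3×10) = 2.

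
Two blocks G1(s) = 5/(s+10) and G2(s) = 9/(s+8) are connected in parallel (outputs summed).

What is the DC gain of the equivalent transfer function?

Parallel: G_eq = G1 + G2. DC gain = G1(0) + G2(0) = 5/10 + 9/8 = 0.5 + 1.125 = 1.625.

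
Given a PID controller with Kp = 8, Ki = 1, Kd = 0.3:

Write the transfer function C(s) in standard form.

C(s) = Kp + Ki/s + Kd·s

Substituting values: C(s) = 8 + 1/s + 0.3s = (0.3s² + 8s + 1)/s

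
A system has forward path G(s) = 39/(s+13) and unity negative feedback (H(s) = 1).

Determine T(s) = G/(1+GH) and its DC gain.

T(s) = G/(1+GH) = [39/(s+13)] / [1 + 39/(s+13)] = 39/(s+13+39) = 39/(s+52). DC gain = 39/52 = 0.75.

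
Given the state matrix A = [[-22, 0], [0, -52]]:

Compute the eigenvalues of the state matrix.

For diagonal matrix, eigenvalues are diagonal entries: λ₁ = -22, λ₂ = -52.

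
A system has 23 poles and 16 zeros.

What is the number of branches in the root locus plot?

Root locus has n branches where n = number of poles = 23.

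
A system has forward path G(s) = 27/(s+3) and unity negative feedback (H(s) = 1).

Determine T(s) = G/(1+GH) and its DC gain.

T(s) = G/(1+GH) = [27/(s+3)] / [1 + 27/(s+3)] = 27/(s+3+27) = 27/(s+30). DC gain = 27/30 = 0.9.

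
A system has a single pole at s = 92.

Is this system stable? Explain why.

Pole at s = 92 is in the right half-plane. Unstable.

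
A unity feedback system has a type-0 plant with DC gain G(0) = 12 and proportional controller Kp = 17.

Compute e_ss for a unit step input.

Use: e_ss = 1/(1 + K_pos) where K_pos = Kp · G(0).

K_pos = Kp · G(0) = 17 × 12 = 204. e_ss = 1/(1 + 204) = 0.0049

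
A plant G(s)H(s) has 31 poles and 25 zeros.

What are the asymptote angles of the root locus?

n - m = 31 - 25 = 6. Angles: θk = (2k + 1)·180°/6 = 30°, 90°, 150°, 210°, 270°, 330°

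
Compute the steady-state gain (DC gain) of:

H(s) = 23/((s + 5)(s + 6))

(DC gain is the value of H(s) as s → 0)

DC gain = H(0) = 23/(5 × 6) = 23/30 = 0.7667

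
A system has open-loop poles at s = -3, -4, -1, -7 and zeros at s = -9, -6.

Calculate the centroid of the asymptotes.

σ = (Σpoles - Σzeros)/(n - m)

σ = (Σpoles - Σzeros)/(n - m) = (-15 - (-15))/(4 - 2) = 0/2 = 0.0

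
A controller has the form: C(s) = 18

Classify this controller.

This is a Proportional (P) controller.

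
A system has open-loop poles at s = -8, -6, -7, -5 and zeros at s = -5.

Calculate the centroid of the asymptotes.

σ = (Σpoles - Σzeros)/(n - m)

σ = (Σpoles - Σzeros)/(n - m) = (-26 - (-5))/(4 - 1) = -21/3 = -7.0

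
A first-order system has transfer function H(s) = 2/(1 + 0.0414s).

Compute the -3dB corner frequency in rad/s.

Corner frequency = 1/τ = 1/0.0414 = 24.155 rad/s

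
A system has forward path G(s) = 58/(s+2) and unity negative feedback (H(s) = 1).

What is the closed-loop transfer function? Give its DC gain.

T(s) = G/(1+GH) = [58/(s+2)] / [1 + 58/(s+2)] = 58/(s+2+58) = 58/(s+60). DC gain = 58/60 = 0.9667.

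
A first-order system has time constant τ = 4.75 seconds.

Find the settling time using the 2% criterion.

For first-order system, 2% settling time ≈ 4τ = 4 × 4.75 = 19.0 s.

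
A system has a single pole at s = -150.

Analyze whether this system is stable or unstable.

Pole at s = -150 is in the left half-plane. Stable.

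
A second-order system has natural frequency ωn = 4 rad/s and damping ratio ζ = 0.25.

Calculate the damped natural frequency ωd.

ωd = ωn√(1 - ζ²) = 4√(1 - 0.25²) = 3.87 rad/s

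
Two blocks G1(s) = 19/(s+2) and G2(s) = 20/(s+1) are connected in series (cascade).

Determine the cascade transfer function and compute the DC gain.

Series: multiply transfer functions. G_eq = 19/(s+2) × 20/(s+1) = 380/((s+2)(s+1)). DC gain = 380/(2×1) = 190.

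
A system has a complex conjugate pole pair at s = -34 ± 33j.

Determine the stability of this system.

Real part of poles is -34 (< 0, left half-plane). Stable.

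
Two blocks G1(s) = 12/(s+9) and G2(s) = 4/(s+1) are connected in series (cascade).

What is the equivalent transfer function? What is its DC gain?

Series: multiply transfer functions. G_eq = 12/(s+9) × 4/(s+1) = 48/((s+9)(s+1)). DC gain = 48/(9×1) = 5.3333.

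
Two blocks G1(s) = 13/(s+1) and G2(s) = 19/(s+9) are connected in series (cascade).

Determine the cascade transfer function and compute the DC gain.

Series: multiply transfer functions. G_eq = 13/(s+1) × 19/(s+9) = 247/((s+1)(s+9)). DC gain = 247/(1×9) = 27.4444.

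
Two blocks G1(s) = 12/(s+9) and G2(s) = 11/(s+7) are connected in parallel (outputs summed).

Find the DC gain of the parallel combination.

Parallel: G_eq = G1 + G2. DC gain = G1(0) + G2(0) = 12/9 + 11/7 = 1.3333 + 1.5714 = 2.9048.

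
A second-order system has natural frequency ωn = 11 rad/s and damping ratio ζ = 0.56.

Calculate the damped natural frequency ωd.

ωd = ωn√(1 - ζ²) = 11√(1 - 0.56²) = 9.11 rad/s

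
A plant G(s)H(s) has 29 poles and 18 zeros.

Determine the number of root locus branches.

Root locus has n branches where n = number of poles = 29.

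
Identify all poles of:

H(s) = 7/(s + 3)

Pole is where denominator = 0: s + 3 = 0, so s = -3.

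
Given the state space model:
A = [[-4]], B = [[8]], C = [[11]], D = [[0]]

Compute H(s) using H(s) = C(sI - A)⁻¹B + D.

(sI - A)⁻¹ = 1/(s + 4). H(s) = 11 × 8/(s + 4) + 0 = 88/(s + 4).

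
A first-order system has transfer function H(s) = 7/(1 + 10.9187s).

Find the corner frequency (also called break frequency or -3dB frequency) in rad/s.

Corner frequency = 1/τ = 1/10.9187 = 0.092 rad/s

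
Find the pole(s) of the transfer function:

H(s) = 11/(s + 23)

Pole is where denominator = 0: s + 23 = 0, so s = -23.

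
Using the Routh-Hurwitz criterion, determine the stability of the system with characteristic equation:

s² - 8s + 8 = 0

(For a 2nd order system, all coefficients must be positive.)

Coefficients: 1, -8, 8. b=-8 not positive, so system is unstable.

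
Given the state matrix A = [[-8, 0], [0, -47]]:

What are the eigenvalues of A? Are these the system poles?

For diagonal matrix, eigenvalues are diagonal entries: λ₁ = -8, λ₂ = -47. Eigenvalues of A = system poles.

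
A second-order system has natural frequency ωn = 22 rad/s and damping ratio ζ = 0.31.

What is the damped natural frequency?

ωd = ωn√(1 - ζ²) = 22√(1 - 0.31²) = 20.92 rad/s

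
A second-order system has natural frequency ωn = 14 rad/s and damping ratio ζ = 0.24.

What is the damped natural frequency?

ωd = ωn√(1 - ζ²) = 14√(1 - 0.24²) = 13.59 rad/s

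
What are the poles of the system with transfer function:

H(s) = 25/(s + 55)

Pole is where denominator = 0: s + 55 = 0, so s = -55.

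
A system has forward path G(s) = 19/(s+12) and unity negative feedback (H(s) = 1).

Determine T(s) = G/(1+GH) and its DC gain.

T(s) = G/(1+GH) = [19/(s+12)] / [1 + 19/(s+12)] = 19/(s+12+19) = 19/(s+31). DC gain = 19/31 = 0.6129.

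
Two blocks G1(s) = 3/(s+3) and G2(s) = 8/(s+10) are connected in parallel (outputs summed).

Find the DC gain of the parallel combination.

Parallel: G_eq = G1 + G2. DC gain = G1(0) + G2(0) = 3/3 + 8/10 = 1 + 0.8 = 1.8.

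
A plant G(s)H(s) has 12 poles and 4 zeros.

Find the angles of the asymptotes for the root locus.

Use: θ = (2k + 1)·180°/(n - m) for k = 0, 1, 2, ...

n - m = 12 - 4 = 8. Angles: θk = (2k + 1)·180°/8 = 22.5°, 67.5°, 112.5°, 157.5°, 202.5°, 247.5°, 292.5°, 337.5°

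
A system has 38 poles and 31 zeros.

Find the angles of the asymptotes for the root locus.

n - m = 38 - 31 = 7. Angles: θk = (2k + 1)·180°/7 = 25.71°, 77.14°, 128.57°, 180°, 231.43°, 282.86°, 334.29°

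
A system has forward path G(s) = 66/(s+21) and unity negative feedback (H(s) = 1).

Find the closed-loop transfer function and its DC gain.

T(s) = G/(1+GH) = [66/(s+21)] / [1 + 66/(s+21)] = 66/(s+21+66) = 66/(s+87). DC gain = 66/87 = 0.7586.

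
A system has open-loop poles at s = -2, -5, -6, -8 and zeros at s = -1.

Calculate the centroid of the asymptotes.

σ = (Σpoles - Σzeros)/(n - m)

σ = (Σpoles - Σzeros)/(n - m) = (-21 - (-1))/(4 - 1) = -20/3 = -6.67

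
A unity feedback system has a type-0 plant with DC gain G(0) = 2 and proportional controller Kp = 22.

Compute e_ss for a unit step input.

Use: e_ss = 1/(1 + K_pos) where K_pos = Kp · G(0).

K_pos = Kp · G(0) = 22 × 2 = 44. e_ss = 1/(1 + 44) = 0.0222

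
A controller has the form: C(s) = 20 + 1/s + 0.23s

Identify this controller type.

This is a Proportional-Integral-Derivative (PID) controller.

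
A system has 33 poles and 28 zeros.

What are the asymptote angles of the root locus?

n - m = 33 - 28 = 5. Angles: θk = (2k + 1)·180°/5 = 36°, 108°, 180°, 252°, 324°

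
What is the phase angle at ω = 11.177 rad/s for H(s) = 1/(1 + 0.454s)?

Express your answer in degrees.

Phase = -arctan(ωτ) = -arctan(11.177 × 0.454) = -78.9°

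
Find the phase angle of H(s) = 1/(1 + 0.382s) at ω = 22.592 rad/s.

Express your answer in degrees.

Phase = -arctan(ωτ) = -arctan(22.592 × 0.382) = -83.4°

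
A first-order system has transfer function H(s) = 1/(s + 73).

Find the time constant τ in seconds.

For H(s) = 1/(s + 1/τ), the pole is at -1/τ = -73, so τ = 1/73 = 0.0137 s.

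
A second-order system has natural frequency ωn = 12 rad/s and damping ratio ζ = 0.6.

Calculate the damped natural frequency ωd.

ωd = ωn√(1 - ζ²) = 12√(1 - 0.6²) = 9.6 rad/s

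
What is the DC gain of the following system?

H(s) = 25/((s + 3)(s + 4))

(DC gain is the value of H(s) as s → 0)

DC gain = H(0) = 25/(3 × 4) = 25/12 = 2.0833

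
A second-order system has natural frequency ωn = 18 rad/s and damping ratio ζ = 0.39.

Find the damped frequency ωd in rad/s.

ωd = ωn√(1 - ζ²) = 18√(1 - 0.39²) = 16.57 rad/s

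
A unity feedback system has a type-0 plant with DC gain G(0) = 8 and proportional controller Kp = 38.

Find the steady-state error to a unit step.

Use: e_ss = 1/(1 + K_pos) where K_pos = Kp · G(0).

K_pos = Kp · G(0) = 38 × 8 = 304. e_ss = 1/(1 + 304) = 0.0033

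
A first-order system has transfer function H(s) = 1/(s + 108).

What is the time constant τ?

For H(s) = 1/(s + 1/τ), the pole is at -1/τ = -108, so τ = 1/108 = 0.0093 s.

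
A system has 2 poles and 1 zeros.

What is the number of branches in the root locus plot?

Root locus has n branches where n = number of poles = 2.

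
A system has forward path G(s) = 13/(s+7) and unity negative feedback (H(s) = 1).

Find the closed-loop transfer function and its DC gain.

T(s) = G/(1+GH) = [13/(s+7)] / [1 + 13/(s+7)] = 13/(s+7+13) = 13/(s+20). DC gain = 13/20 = 0.65.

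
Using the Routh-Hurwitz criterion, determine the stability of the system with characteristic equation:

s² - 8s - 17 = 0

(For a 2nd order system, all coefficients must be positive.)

Coefficients: 1, -8, -17. b=-8, c=-17 not positive, so system is unstable.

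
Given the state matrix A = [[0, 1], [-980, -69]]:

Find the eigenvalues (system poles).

det(A - λI) = λ² - (-69)λ + 980 = (λ - (-20))(λ - (-49)). Eigenvalues: -20, -49.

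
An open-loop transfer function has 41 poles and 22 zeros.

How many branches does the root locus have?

Root locus has n branches where n = number of poles = 41.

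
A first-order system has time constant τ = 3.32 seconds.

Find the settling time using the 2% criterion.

For first-order system, 2% settling time ≈ 4τ = 4 × 3.32 = 13.28 s.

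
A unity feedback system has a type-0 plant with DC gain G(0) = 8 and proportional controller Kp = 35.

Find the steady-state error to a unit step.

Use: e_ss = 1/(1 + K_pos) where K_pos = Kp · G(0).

K_pos = Kp · G(0) = 35 × 8 = 280. e_ss = 1/(1 + 280) = 0.0036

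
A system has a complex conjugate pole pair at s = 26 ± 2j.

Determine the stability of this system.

Real part of poles is 26 (> 0, right half-plane). Unstable.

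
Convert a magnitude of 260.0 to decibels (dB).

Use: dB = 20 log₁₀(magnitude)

dB = 20 log₁₀(260.0) = 48.3 dB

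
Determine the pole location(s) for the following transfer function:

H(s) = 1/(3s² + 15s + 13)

Discriminant = 15² - 4×3×13 = 225 - 156 = 69 > 0, so two distinct real poles. Using quadratic formula: s = (-15 ± √69)/(2×3) = (-15 ± √69)/6, with √69 ≈ 8.3066. s₁ ≈ -1.1156, s₂ ≈ -3.8844. Poles: s₁ = -1.1156, s₂ = -3.8844.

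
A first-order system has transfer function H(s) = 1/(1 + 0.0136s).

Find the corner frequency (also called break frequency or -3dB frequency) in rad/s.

Corner frequency = 1/τ = 1/0.0136 = 73.529 rad/s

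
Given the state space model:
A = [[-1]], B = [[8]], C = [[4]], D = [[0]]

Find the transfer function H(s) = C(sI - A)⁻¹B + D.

(sI - A)⁻¹ = 1/(s + 1). H(s) = 4 × 8/(s + 1) + 0 = 32/(s + 1).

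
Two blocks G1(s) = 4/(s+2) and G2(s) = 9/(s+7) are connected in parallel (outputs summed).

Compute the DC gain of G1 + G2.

Parallel: G_eq = G1 + G2. DC gain = G1(0) + G2(0) = 4/2 + 9/7 = 2 + 1.2857 = 3.2857.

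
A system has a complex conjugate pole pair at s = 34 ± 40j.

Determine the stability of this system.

Real part of poles is 34 (> 0, right half-plane). Unstable.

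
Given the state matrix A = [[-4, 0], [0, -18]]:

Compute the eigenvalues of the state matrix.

For diagonal matrix, eigenvalues are diagonal entries: λ₁ = -4, λ₂ = -18.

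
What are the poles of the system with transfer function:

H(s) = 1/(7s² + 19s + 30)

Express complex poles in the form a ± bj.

Discriminant = 19² - 4×7×30 = 361 - 840 = -479 < 0, so the poles are a complex conjugate pair s = (-19 ± j√479)/(2×7). Real part = -19/(2×7) = -19/14 ≈ -1.3571; imaginary part = ±√479/(2×7) ≈ 1.5633. Poles: s = -1.3571 ± 1.5633j.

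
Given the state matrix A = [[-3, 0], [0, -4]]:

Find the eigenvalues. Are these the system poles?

For diagonal matrix, eigenvalues are diagonal entries: λ₁ = -3, λ₂ = -4. Eigenvalues of A = system poles.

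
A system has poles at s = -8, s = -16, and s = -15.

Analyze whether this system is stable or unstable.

All poles are in the left half-plane. System is stable.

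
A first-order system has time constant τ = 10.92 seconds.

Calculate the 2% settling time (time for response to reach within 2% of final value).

For first-order system, 2% settling time ≈ 4τ = 4 × 10.92 = 43.68 s.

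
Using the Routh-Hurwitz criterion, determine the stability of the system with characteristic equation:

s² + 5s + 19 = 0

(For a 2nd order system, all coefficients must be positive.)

Coefficients: 1, 5, 19. All positive, so system is stable.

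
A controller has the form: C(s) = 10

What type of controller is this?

This is a Proportional (P) controller.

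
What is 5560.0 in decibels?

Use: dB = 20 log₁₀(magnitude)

dB = 20 log₁₀(5560.0) = 74.9 dB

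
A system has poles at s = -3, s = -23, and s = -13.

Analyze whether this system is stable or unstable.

All poles are in the left half-plane. System is stable.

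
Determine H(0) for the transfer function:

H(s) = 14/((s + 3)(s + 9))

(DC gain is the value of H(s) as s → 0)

DC gain = H(0) = 14/(3 × 9) = 14/27 = 0.5185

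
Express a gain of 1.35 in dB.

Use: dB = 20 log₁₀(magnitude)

dB = 20 log₁₀(1.35) = 2.6 dB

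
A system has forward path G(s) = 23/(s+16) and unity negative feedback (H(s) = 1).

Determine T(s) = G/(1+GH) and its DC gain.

T(s) = G/(1+GH) = [23/(s+16)] / [1 + 23/(s+16)] = 23/(s+16+23) = 23/(s+39). DC gain = 23/39 = 0.5897.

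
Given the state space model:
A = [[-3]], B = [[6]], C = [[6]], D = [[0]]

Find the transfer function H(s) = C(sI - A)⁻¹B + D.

(sI - A)⁻¹ = 1/(s + 3). H(s) = 6 × 6/(s + 3) + 0 = 36/(s + 3).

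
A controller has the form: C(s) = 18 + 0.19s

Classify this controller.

This is a Proportional-Derivative (PD) controller.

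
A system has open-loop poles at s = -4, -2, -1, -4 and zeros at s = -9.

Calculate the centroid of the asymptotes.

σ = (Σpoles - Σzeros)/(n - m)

σ = (Σpoles - Σzeros)/(n - m) = (-11 - (-9))/(4 - 1) = -2/3 = -0.67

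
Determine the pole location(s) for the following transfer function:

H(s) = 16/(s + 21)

Pole is where denominator = 0: s + 21 = 0, so s = -21.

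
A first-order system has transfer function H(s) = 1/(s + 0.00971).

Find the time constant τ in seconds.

For H(s) = 1/(s + 1/τ), the pole is at -1/τ = -0.00971, so τ = 1/0.00971 = 103 s.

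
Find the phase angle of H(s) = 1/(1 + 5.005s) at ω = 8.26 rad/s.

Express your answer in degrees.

Phase = -arctan(ωτ) = -arctan(8.26 × 5.005) = -88.6°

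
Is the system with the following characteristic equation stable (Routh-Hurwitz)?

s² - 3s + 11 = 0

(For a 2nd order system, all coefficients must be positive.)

Coefficients: 1, -3, 11. b=-3 not positive, so system is unstable.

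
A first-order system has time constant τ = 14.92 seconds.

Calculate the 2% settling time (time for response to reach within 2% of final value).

For first-order system, 2% settling time ≈ 4τ = 4 × 14.92 = 59.68 s.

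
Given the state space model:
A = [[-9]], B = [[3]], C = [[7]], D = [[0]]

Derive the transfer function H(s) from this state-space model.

(sI - A)⁻¹ = 1/(s + 9). H(s) = 7 × 3/(s + 9) + 0 = 21/(s + 9).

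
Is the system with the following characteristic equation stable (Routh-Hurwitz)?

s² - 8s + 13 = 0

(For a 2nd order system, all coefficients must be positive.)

Coefficients: 1, -8, 13. b=-8 not positive, so system is unstable.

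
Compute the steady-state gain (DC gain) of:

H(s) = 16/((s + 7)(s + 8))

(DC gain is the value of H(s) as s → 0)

DC gain = H(0) = 16/(7 × 8) = 16/56 = 0.2857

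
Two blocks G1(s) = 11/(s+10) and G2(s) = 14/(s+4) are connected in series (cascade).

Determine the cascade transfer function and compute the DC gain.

Series: multiply transfer functions. G_eq = 11/(s+10) × 14/(s+4) = 154/((s+10)(s+4)). DC gain = 154/(10×4) = 3.85.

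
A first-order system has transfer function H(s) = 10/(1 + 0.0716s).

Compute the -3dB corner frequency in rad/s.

Corner frequency = 1/τ = 1/0.0716 = 13.966 rad/s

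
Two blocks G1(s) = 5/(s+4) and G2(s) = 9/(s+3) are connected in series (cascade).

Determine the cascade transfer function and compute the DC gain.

Series: multiply transfer functions. G_eq = 5/(s+4) × 9/(s+3) = 45/((s+4)(s+3)). DC gain = 45/(4×3) = 3.75.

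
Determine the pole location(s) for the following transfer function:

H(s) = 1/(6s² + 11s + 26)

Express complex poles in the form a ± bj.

Discriminant = 11² - 4×6×26 = 121 - 624 = -503 < 0, so the poles are a complex conjugate pair s = (-11 ± j√503)/(2×6). Real part = -11/(2×6) = -11/12 ≈ -0.9167; imaginary part = ±√503/(2×6) ≈ 1.8690. Poles: s = -0.9167 ± 1.8690j.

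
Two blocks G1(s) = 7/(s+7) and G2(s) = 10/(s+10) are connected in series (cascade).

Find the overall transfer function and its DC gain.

Series: multiply transfer functions. G_eq = 7/(s+7) × 10/(s+10) = 70/((s+7)(s+10)). DC gain = 70/(7×10) = 1.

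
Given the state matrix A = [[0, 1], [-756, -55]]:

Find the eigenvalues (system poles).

det(A - λI) = λ² - (-55)λ + 756 = (λ - (-28))(λ - (-27)). Eigenvalues: -28, -27.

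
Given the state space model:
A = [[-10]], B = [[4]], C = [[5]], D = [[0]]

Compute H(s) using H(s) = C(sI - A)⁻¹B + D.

(sI - A)⁻¹ = 1/(s + 10). H(s) = 5 × 4/(s + 10) + 0 = 20/(s + 10).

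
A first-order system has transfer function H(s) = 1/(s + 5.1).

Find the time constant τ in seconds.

For H(s) = 1/(s + 1/τ), the pole is at -1/τ = -5.1, so τ = 1/5.1 = 0.1961 s.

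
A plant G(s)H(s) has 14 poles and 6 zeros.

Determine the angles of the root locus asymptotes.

n - m = 14 - 6 = 8. Angles: θk = (2k + 1)·180°/8 = 22.5°, 67.5°, 112.5°, 157.5°, 202.5°, 247.5°, 292.5°, 337.5°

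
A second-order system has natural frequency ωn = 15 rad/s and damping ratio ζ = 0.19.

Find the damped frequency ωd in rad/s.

ωd = ωn√(1 - ζ²) = 15√(1 - 0.19²) = 14.73 rad/s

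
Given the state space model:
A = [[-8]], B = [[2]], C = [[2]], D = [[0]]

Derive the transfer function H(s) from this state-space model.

(sI - A)⁻¹ = 1/(s + 8). H(s) = 2 × 2/(s + 8) + 0 = 4/(s + 8).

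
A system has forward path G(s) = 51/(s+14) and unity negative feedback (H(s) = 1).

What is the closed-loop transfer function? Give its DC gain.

T(s) = G/(1+GH) = [51/(s+14)] / [1 + 51/(s+14)] = 51/(s+14+51) = 51/(s+65). DC gain = 51/65 = 0.7846.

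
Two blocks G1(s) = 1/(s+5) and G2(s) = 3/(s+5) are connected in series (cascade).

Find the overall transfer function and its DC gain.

Series: multiply transfer functions. G_eq = 1/(s+5) × 3/(s+5) = 3/((s+5)(s+5)). DC gain = 3/(5×5) = 0.12.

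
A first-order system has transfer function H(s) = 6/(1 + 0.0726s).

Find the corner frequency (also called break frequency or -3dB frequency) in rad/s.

Corner frequency = 1/τ = 1/0.0726 = 13.774 rad/s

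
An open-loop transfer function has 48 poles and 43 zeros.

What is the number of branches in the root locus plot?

Root locus has n branches where n = number of poles = 48.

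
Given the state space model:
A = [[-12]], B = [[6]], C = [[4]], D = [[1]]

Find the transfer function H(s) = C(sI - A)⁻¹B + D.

(sI - A)⁻¹ = 1/(s + 12). H(s) = 4×6/(s + 12) + 1 = (s + 36)/(s + 12).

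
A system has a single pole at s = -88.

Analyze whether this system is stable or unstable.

Pole at s = -88 is in the left half-plane. Stable.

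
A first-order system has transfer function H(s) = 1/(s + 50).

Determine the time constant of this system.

For H(s) = 1/(s + 1/τ), the pole is at -1/τ = -50, so τ = 1/50 = 0.02 s.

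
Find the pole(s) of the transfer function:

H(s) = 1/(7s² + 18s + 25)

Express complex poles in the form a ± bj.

Discriminant = 18² - 4×7×25 = 324 - 700 = -376 < 0, so the poles are a complex conjugate pair s = (-18 ± j√376)/(2×7). Real part = -18/(2×7) = -18/14 ≈ -1.2857; imaginary part = ±√376/(2×7) ≈ 1.3851. Poles: s = -1.2857 ± 1.3851j.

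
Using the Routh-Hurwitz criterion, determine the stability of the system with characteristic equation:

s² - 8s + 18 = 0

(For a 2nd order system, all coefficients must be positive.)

Coefficients: 1, -8, 18. b=-8 not positive, so system is unstable.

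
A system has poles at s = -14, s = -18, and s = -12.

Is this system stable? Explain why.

All poles are in the left half-plane. System is stable.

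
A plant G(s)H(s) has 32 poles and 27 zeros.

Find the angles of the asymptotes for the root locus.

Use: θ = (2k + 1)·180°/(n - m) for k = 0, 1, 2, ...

n - m = 32 - 27 = 5. Angles: θk = (2k + 1)·180°/5 = 36°, 108°, 180°, 252°, 324°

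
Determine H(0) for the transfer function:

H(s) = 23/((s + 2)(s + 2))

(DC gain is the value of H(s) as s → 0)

DC gain = H(0) = 23/(2 × 2) = 23/4 = 5.75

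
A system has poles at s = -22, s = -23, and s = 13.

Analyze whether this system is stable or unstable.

Pole(s) at s = 13 are not in the left half-plane. System is unstable.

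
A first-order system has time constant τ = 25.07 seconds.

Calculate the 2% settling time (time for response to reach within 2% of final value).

For first-order system, 2% settling time ≈ 4τ = 4 × 25.07 = 100.28 s.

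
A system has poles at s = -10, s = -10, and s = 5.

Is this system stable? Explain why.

Pole(s) at s = 5 are not in the left half-plane. System is unstable.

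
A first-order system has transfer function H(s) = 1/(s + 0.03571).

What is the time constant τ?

For H(s) = 1/(s + 1/τ), the pole is at -1/τ = -0.03571, so τ = 1/0.03571 = 28 s.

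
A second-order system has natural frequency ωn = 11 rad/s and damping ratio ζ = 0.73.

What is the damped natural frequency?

ωd = ωn√(1 - ζ²) = 11√(1 - 0.73²) = 7.52 rad/s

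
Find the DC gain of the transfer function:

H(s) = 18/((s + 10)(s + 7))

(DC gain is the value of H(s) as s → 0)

DC gain = H(0) = 18/(10 × 7) = 18/70 = 0.2571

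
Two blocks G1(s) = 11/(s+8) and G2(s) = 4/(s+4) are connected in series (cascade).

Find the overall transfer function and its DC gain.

Series: multiply transfer functions. G_eq = 11/(s+8) × 4/(s+4) = 44/((s+8)(s+4)). DC gain = 44/(8×4) = 1.375.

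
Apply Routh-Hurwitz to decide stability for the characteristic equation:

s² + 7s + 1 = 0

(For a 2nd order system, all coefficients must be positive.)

Coefficients: 1, 7, 1. All positive, so system is stable.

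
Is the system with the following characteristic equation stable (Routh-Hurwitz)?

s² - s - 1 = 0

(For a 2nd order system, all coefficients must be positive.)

Coefficients: 1, -1, -1. b=-1, c=-1 not positive, so system is unstable.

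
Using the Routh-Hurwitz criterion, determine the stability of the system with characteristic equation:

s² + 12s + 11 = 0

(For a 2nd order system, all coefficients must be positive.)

Coefficients: 1, 12, 11. All positive, so system is stable.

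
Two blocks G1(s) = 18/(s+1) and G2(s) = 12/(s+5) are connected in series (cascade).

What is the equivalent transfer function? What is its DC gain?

Series: multiply transfer functions. G_eq = 18/(s+1) × 12/(s+5) = 216/((s+1)(s+5)). DC gain = 216/(1×5) = 43.2.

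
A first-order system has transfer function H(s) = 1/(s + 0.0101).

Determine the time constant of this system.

For H(s) = 1/(s + 1/τ), the pole is at -1/τ = -0.0101, so τ = 1/0.0101 = 99.01 s.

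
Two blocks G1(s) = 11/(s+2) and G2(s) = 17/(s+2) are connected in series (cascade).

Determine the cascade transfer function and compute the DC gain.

Series: multiply transfer functions. G_eq = 11/(s+2) × 17/(s+2) = 187/((s+2)(s+2)). DC gain = 187/(2×2) = 46.75.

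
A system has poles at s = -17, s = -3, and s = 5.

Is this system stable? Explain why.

Pole(s) at s = 5 are not in the left half-plane. System is unstable.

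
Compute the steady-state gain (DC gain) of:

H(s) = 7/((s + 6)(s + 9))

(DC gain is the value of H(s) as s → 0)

DC gain = H(0) = 7/(6 × 9) = 7/54 = 0.1296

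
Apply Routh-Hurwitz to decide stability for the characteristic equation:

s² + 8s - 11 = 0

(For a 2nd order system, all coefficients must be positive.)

Coefficients: 1, 8, -11. c=-11 not positive, so system is unstable.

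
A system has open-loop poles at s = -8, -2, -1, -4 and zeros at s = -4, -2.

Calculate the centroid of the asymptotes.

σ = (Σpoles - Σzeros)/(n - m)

σ = (Σpoles - Σzeros)/(n - m) = (-15 - (-6))/(4 - 2) = -9/2 = -4.5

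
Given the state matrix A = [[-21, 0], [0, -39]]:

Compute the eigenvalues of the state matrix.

For diagonal matrix, eigenvalues are diagonal entries: λ₁ = -21, λ₂ = -39.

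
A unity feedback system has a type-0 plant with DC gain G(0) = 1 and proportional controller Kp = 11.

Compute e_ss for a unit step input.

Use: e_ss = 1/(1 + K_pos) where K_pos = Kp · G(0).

K_pos = Kp · G(0) = 11 × 1 = 11. e_ss = 1/(1 + 11) = 0.0833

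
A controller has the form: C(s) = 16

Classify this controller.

This is a Proportional (P) controller.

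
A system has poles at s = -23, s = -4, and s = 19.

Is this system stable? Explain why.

Pole(s) at s = 19 are not in the left half-plane. System is unstable.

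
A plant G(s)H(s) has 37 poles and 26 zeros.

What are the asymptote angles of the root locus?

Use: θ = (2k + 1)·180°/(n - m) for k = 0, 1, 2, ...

n - m = 37 - 26 = 11. Angles: θk = (2k + 1)·180°/11 = 16.36°, 49.09°, 81.82°, 114.55°, 147.27°, 180°, 212.73°, 245.45°, 278.18°, 310.91°, 343.64°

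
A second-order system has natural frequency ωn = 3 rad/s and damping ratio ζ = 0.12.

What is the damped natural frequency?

ωd = ωn√(1 - ζ²) = 3√(1 - 0.12²) = 2.98 rad/s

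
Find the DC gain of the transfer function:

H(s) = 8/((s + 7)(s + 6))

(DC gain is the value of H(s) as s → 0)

DC gain = H(0) = 8/(7 × 6) = 8/42 = 0.1905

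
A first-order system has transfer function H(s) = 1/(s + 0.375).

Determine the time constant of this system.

For H(s) = 1/(s + 1/τ), the pole is at -1/τ = -0.375, so τ = 1/0.375 = 2.6667 s.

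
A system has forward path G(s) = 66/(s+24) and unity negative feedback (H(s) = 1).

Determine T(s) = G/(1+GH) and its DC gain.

T(s) = G/(1+GH) = [66/(s+24)] / [1 + 66/(s+24)] = 66/(s+24+66) = 66/(s+90). DC gain = 66/90 = 0.7333.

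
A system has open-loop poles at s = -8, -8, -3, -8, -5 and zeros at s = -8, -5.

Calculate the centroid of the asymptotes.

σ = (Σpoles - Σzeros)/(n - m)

σ = (Σpoles - Σzeros)/(n - m) = (-32 - (-13))/(5 - 2) = -19/3 = -6.33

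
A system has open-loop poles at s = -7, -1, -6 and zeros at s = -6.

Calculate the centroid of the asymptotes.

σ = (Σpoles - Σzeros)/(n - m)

σ = (Σpoles - Σzeros)/(n - m) = (-14 - (-6))/(3 - 1) = -8/2 = -4.0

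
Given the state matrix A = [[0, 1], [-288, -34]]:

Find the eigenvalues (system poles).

det(A - λI) = λ² - (-34)λ + 288 = (λ - (-18))(λ - (-16)). Eigenvalues: -18, -16.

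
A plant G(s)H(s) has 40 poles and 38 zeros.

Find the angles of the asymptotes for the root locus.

n - m = 40 - 38 = 2. Angles: θk = (2k + 1)·180°/2 = 90°, 270°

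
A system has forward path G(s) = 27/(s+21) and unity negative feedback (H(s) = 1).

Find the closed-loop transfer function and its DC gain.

T(s) = G/(1+GH) = [27/(s+21)] / [1 + 27/(s+21)] = 27/(s+21+27) = 27/(s+48). DC gain = 27/48 = 0.5625.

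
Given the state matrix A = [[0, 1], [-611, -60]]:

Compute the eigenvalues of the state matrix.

det(A - λI) = λ² - (-60)λ + 611 = (λ - (-47))(λ - (-13)). Eigenvalues: -47, -13.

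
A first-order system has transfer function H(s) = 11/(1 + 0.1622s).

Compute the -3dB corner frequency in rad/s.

Corner frequency = 1/τ = 1/0.1622 = 6.165 rad/s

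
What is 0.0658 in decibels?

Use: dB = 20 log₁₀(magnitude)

dB = 20 log₁₀(0.0658) = -23.6 dB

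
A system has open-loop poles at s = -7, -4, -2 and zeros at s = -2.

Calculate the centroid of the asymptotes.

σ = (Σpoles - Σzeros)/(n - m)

σ = (Σpoles - Σzeros)/(n - m) = (-13 - (-2))/(3 - 1) = -11/2 = -5.5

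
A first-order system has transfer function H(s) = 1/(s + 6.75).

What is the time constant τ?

For H(s) = 1/(s + 1/τ), the pole is at -1/τ = -6.75, so τ = 1/6.75 = 0.1481 s.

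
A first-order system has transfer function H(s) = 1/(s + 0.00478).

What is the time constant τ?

For H(s) = 1/(s + 1/τ), the pole is at -1/τ = -0.00478, so τ = 1/0.00478 = 209.2 s.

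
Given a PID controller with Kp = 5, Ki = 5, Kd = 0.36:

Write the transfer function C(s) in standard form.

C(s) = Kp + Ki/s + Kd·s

Substituting values: C(s) = 5 + 5/s + 0.36s = (0.36s² + 5s + 5)/s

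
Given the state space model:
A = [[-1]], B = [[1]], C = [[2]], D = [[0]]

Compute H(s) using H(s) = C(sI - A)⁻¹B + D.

(sI - A)⁻¹ = 1/(s + 1). H(s) = 2 × 1/(s + 1) + 0 = 2/(s + 1).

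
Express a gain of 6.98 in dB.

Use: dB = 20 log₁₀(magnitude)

dB = 20 log₁₀(6.98) = 16.9 dB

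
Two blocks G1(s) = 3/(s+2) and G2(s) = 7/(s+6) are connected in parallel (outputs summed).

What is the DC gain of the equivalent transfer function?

Parallel: G_eq = G1 + G2. DC gain = G1(0) + G2(0) = 3/2 + 7/6 = 1.5 + 1.1667 = 2.6667.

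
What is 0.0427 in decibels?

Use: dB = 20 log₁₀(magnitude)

dB = 20 log₁₀(0.0427) = -27.4 dB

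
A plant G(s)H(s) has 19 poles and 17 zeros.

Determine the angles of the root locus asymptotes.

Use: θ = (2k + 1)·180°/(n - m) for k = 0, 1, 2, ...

n - m = 19 - 17 = 2. Angles: θk = (2k + 1)·180°/2 = 90°, 270°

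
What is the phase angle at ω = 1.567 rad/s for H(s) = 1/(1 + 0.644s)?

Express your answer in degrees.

Phase = -arctan(ωτ) = -arctan(1.567 × 0.644) = -45.3°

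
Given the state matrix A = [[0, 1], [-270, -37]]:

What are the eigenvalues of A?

det(A - λI) = λ² - (-37)λ + 270 = (λ - (-10))(λ - (-27)). Eigenvalues: -10, -27.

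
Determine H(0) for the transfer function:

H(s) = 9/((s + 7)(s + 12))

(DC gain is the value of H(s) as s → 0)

DC gain = H(0) = 9/(7 × 12) = 9/84 = 0.1071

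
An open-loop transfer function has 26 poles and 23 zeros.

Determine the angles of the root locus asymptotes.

n - m = 26 - 23 = 3. Angles: θk = (2k + 1)·180°/3 = 60°, 180°, 300°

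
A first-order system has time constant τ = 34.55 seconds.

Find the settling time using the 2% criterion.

For first-order system, 2% settling time ≈ 4τ = 4 × 34.55 = 138.2 s.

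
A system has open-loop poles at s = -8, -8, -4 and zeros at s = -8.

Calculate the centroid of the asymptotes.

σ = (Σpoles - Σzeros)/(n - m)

σ = (Σpoles - Σzeros)/(n - m) = (-20 - (-8))/(3 - 1) = -12/2 = -6.0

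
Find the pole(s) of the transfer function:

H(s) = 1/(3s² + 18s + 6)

Discriminant = 18² - 4×3×6 = 324 - 72 = 252 > 0, so two distinct real poles. Using quadratic formula: s = (-18 ± √252)/(2×3) = (-18 ± √252)/6, with √252 ≈ 15.8745. s₁ ≈ -0.3542, s₂ ≈ -5.6458. Poles: s₁ = -0.3542, s₂ = -5.6458.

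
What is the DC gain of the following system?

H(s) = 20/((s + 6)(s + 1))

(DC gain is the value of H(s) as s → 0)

DC gain = H(0) = 20/(6 × 1) = 20/6 = 3.3333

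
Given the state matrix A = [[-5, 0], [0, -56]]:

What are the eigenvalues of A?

For diagonal matrix, eigenvalues are diagonal entries: λ₁ = -5, λ₂ = -56.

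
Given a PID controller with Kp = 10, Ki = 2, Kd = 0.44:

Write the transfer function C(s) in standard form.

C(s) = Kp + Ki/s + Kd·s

Substituting values: C(s) = 10 + 2/s + 0.44s = (0.44s² + 10s + 2)/s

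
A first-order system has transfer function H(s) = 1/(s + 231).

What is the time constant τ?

For H(s) = 1/(s + 1/τ), the pole is at -1/τ = -231, so τ = 1/231 = 0.0043 s.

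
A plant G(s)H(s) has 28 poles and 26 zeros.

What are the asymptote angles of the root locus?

n - m = 28 - 26 = 2. Angles: θk = (2k + 1)·180°/2 = 90°, 270°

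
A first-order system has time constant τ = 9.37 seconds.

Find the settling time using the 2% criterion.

For first-order system, 2% settling time ≈ 4τ = 4 × 9.37 = 37.48 s.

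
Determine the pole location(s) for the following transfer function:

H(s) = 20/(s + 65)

Pole is where denominator = 0: s + 65 = 0, so s = -65.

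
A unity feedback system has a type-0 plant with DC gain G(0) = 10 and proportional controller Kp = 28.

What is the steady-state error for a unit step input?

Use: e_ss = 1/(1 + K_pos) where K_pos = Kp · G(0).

K_pos = Kp · G(0) = 28 × 10 = 280. e_ss = 1/(1 + 280) = 0.0036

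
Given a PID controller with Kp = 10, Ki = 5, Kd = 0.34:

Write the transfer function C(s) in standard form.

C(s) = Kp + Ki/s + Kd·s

Substituting values: C(s) = 10 + 5/s + 0.34s = (0.34s² + 10s + 5)/s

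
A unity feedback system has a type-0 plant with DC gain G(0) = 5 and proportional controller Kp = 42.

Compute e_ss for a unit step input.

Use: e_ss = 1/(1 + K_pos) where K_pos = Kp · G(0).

K_pos = Kp · G(0) = 42 × 5 = 210. e_ss = 1/(1 + 210) = 0.0047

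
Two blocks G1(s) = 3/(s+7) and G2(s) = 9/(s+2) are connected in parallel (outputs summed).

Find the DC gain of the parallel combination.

Parallel: G_eq = G1 + G2. DC gain = G1(0) + G2(0) = 3/7 + 9/2 = 0.4286 + 4.5 = 4.9286.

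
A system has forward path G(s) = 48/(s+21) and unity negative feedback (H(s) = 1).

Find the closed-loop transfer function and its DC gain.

T(s) = G/(1+GH) = [48/(s+21)] / [1 + 48/(s+21)] = 48/(s+21+48) = 48/(s+69). DC gain = 48/69 = 0.6957.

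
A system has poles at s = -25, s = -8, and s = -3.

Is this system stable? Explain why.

All poles are in the left half-plane. System is stable.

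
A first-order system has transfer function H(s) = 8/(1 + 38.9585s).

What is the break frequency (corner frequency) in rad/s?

Corner frequency = 1/τ = 1/38.9585 = 0.026 rad/s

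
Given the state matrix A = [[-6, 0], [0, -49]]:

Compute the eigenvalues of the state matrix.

For diagonal matrix, eigenvalues are diagonal entries: λ₁ = -6, λ₂ = -49.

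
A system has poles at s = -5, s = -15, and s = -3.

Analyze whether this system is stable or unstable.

All poles are in the left half-plane. System is stable.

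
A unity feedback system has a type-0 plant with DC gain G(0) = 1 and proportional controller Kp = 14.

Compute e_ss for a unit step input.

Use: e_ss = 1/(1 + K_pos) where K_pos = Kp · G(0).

K_pos = Kp · G(0) = 14 × 1 = 14. e_ss = 1/(1 + 14) = 0.0667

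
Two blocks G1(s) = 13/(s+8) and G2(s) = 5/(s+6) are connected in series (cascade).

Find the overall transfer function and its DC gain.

Series: multiply transfer functions. G_eq = 13/(s+8) × 5/(s+6) = 65/((s+8)(s+6)). DC gain = 65/(8×6) = 1.3542.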